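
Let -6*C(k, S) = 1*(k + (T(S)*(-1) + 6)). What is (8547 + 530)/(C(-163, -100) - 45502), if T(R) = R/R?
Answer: -27231/136427 ≈ -0.19960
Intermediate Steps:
T(R) = 1
C(k, S) = -5/6 - k/6 (C(k, S) = -(k + (1*(-1) + 6))/6 = -(k + (-1 + 6))/6 = -(k + 5)/6 = -(5 + k)/6 = -5/6 - k/6)
(8547 + 530)/(C(-163, -100) - 45502) = (8547 + 530)/((-5/6 - 1/6*(-163)) - 45502) = 9077/((-5/6 + 163/6) - 45502) = 9077/(79/3 - 45502) = 9077/(-136427/3) = 9077*(-3/136427) = -27231/136427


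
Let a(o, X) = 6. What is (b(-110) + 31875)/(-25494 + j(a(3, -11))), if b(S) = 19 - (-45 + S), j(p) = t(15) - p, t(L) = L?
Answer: -10683/8495 ≈ -1.2576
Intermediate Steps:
j(p) = 15 - p
b(S) = 64 - S (b(S) = 19 + (45 - S) = 64 - S)
(b(-110) + 31875)/(-25494 + j(a(3, -11))) = ((64 - 1*(-110)) + 31875)/(-25494 + (15 - 1*6)) = ((64 + 110) + 31875)/(-25494 + (15 - 6)) = (174 + 31875)/(-25494 + 9) = 32049/(-25485) = 32049*(-1/25485) = -10683/8495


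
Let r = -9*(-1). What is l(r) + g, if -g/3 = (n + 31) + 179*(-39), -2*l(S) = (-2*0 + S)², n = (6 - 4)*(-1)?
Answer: 41631/2 ≈ 20816.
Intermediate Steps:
r = 9
n = -2 (n = 2*(-1) = -2)
l(S) = -S²/2 (l(S) = -(-2*0 + S)²/2 = -(0 + S)²/2 = -S²/2)
g = 20856 (g = -3*((-2 + 31) + 179*(-39)) = -3*(29 - 6981) = -3*(-6952) = 20856)
l(r) + g = -½*9² + 20856 = -½*81 + 20856 = -81/2 + 20856 = 41631/2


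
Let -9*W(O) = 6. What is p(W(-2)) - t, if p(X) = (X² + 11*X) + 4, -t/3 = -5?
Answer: -161/9 ≈ -17.889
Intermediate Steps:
t = 15 (t = -3*(-5) = 15)
W(O) = -⅔ (W(O) = -⅑*6 = -⅔)
p(X) = 4 + X² + 11*X
p(W(-2)) - t = (4 + (-⅔)² + 11*(-⅔)) - 1*15 = (4 + 4/9 - 22/3) - 15 = -26/9 - 15 = -161/9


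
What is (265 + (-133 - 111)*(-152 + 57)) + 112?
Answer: 23557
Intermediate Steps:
(265 + (-133 - 111)*(-152 + 57)) + 112 = (265 - 244*(-95)) + 112 = (265 + 23180) + 112 = 23445 + 112 = 23557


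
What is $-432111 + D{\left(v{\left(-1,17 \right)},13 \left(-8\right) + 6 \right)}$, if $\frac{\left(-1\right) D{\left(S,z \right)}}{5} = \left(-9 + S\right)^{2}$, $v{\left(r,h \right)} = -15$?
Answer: $-434991$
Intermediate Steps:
$D{\left(S,z \right)} = - 5 \left(-9 + S\right)^{2}$
$-432111 + D{\left(v{\left(-1,17 \right)},13 \left(-8\right) + 6 \right)} = -432111 - 5 \left(-9 - 15\right)^{2} = -432111 - 5 \left(-24\right)^{2} = -432111 - 2880 = -434991$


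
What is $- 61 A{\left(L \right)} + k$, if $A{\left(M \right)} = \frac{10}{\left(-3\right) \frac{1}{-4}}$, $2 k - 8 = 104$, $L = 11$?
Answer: $- \frac{2272}{3} \approx -757.33$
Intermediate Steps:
$k = 56$ ($k = 4 + \frac{1}{2} \cdot 104 = 4 + 52 = 56$)
$A{\left(M \right)} = \frac{40}{3}$ ($A{\left(M \right)} = \frac{10}{\left(-3\right) \left(- \frac{1}{4}\right)} = \frac{10}{\frac{3}{4}} = 10 \cdot \frac{4}{3} = \frac{40}{3}$)
$- 61 A{\left(L \right)} + k = \left(-61\right) \frac{40}{3} + 56 = - \frac{2440}{3} + 56 = - \frac{2272}{3}$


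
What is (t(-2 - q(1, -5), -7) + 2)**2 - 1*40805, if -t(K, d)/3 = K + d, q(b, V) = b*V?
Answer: -40609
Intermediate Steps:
q(b, V) = V*b
t(K, d) = -3*K - 3*d (t(K, d) = -3*(K + d) = -3*K - 3*d)
(t(-2 - q(1, -5), -7) + 2)**2 - 1*40805 = ((-3*(-2 - (-5)) - 3*(-7)) + 2)**2 - 1*40805 = ((-3*(-2 - 1*(-5)) + 21) + 2)**2 - 40805 = ((-3*(-2 + 5) + 21) + 2)**2 - 40805 = ((-3*3 + 21) + 2)**2 - 40805 = ((-9 + 21) + 2)**2 - 40805 = (12 + 2)**2 - 40805 = 14**2 - 40805 = 196 - 40805 = -40609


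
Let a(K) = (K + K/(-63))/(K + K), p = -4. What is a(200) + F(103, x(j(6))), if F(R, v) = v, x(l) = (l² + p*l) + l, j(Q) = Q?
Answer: 1165/63 ≈ 18.492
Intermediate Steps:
x(l) = l² - 3*l (x(l) = (l² - 4*l) + l = l² - 3*l)
a(K) = 31/63 (a(K) = (K + K*(-1/63))/((2*K)) = (K - K/63)*(1/(2*K)) = (62*K/63)*(1/(2*K)) = 31/63)
a(200) + F(103, x(j(6))) = 31/63 + 6*(-3 + 6) = 31/63 + 6*3 = 31/63 + 18 = 1165/63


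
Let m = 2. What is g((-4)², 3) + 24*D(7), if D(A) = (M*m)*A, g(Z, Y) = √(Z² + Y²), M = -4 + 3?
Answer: -336 + √265 ≈ -319.72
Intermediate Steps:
M = -1
g(Z, Y) = √(Y² + Z²)
D(A) = -2*A (D(A) = (-1*2)*A = -2*A)
g((-4)², 3) + 24*D(7) = √(3² + ((-4)²)²) + 24*(-2*7) = √(9 + 16²) + 24*(-14) = √(9 + 256) - 336 = √265 - 336 = -336 + √265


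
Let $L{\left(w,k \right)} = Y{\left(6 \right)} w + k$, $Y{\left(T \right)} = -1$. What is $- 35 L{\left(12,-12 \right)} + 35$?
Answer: $875$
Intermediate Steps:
$L{\left(w,k \right)} = k - w$ ($L{\left(w,k \right)} = - w + k = k - w$)
$- 35 L{\left(12,-12 \right)} + 35 = - 35 \left(-12 - 12\right) + 35 = \left(-35\right) \left(-24\right) + 35 = 840 + 35 = 875$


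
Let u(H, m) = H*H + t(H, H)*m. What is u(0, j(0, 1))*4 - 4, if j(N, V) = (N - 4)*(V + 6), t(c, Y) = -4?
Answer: 444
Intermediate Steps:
j(N, V) = (-4 + N)*(6 + V)
u(H, m) = H² - 4*m (u(H, m) = H*H - 4*m = H² - 4*m)
u(0, j(0, 1))*4 - 4 = (0² - 4*(-24 - 4*1 + 6*0 + 0*1))*4 - 4 = (0 - 4*(-24 - 4 + 0 + 0))*4 - 4 = (0 - 4*(-28))*4 - 4 = (0 + 112)*4 - 4 = 112*4 - 4 = 448 - 4 = 444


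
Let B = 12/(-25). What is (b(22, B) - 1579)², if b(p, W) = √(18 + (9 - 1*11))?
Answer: 2480625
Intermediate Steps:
B = -12/25 (B = 12*(-1/25) = -12/25 ≈ -0.48000)
b(p, W) = 4 (b(p, W) = √(18 + (9 - 11)) = √(18 - 2) = √16 = 4)
(b(22, B) - 1579)² = (4 - 1579)² = (-1575)² = 2480625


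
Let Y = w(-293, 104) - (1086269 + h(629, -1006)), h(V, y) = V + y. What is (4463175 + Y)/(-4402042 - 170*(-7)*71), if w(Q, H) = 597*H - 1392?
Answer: -1145993/1439184 ≈ -0.79628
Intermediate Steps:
w(Q, H) = -1392 + 597*H
Y = -1025196 (Y = (-1392 + 597*104) - (1086269 + (629 - 1006)) = (-1392 + 62088) - (1086269 - 377) = 60696 - 1*1085892 = 60696 - 1085892 = -1025196)
(4463175 + Y)/(-4402042 - 170*(-7)*71) = (4463175 - 1025196)/(-4402042 - 170*(-7)*71) = 3437979/(-4402042 + 1190*71) = 3437979/(-4402042 + 84490) = 3437979/(-4317552) = 3437979*(-1/4317552) = -1145993/1439184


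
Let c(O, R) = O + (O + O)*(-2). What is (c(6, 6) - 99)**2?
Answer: 13689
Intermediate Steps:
c(O, R) = -3*O (c(O, R) = O + (2*O)*(-2) = O - 4*O = -3*O)
(c(6, 6) - 99)**2 = (-3*6 - 99)**2 = (-18 - 99)**2 = (-117)**2 = 13689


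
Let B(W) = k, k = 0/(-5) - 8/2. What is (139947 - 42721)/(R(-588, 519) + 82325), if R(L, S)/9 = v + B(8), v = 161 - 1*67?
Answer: 97226/83135 ≈ 1.1695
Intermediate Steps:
k = -4 (k = 0*(-⅕) - 8*½ = 0 - 4 = -4)
B(W) = -4
v = 94 (v = 161 - 67 = 94)
R(L, S) = 810 (R(L, S) = 9*(94 - 4) = 9*90 = 810)
(139947 - 42721)/(R(-588, 519) + 82325) = (139947 - 42721)/(810 + 82325) = 97226/83135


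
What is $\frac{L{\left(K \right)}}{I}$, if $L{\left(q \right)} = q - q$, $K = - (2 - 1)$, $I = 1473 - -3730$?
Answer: $0$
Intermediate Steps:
$I = 5203$ ($I = 1473 + 3730 = 5203$)
$K = -1$ ($K = \left(-1\right) 1 = -1$)
$L{\left(q \right)} = 0$
$\frac{L{\left(K \right)}}{I} = \frac{0}{5203} = 0 \cdot \frac{1}{5203} = 0$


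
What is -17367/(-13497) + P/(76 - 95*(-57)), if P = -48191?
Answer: -185023910/24704009 ≈ -7.4896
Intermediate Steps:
-17367/(-13497) + P/(76 - 95*(-57)) = -17367/(-13497) - 48191/(76 - 95*(-57)) = -17367*(-1/13497) - 48191/(76 + 5415) = 5789/4499 - 48191/5491 = -185023910/24704009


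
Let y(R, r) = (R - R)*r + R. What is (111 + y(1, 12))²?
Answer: 12544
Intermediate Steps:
y(R, r) = R (y(R, r) = 0*r + R = 0 + R = R)
(111 + y(1, 12))² = (111 + 1)² = 112² = 12544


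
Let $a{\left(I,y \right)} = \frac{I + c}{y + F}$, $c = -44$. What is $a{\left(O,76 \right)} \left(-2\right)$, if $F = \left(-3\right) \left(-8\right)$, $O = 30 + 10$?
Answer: $\frac{2}{25} \approx 0.08$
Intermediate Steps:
$O = 40$
$F = 24$
$a{\left(I,y \right)} = \frac{-44 + I}{24 + y}$ ($a{\left(I,y \right)} = \frac{I - 44}{y + 24} = \frac{-44 + I}{24 + y}$)
$a{\left(O,76 \right)} \left(-2\right) = \frac{-44 + 40}{24 + 76} \left(-2\right) = \frac{1}{100} \left(-4\right) \left(-2\right) = \left(- \frac{1}{25}\right) \left(-2\right) = \frac{2}{25}$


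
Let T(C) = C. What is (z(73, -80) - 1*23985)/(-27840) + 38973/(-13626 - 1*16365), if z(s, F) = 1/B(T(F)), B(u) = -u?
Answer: -9751321597/22265318400 ≈ -0.43796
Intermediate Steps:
z(s, F) = -1/F (z(s, F) = 1/(-F) = -1/F)
(z(73, -80) - 1*23985)/(-27840) + 38973/(-13626 - 1*16365) = (-1/(-80) - 1*23985)/(-27840) + 38973/(-13626 - 1*16365) = (-1*(-1/80) - 23985)*(-1/27840) + 38973/(-13626 - 16365) = (1/80 - 23985)*(-1/27840) + 38973/(-29991) = -1918799/80*(-1/27840) + 38973*(-1/29991) = 1918799/2227200 - 12991/9997 = -9751321597/22265318400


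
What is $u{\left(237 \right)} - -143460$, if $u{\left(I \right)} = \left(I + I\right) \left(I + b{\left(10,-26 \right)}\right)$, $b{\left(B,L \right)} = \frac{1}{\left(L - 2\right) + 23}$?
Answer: $\frac{1278516}{5} \approx 2.557 \cdot 10^{5}$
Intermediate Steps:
$b{\left(B,L \right)} = \frac{1}{21 + L}$ ($b{\left(B,L \right)} = \frac{1}{\left(L - 2\right) + 23} = \frac{1}{\left(-2 + L\right) + 23} = \frac{1}{21 + L}$)
$u{\left(I \right)} = 2 I \left(- \frac{1}{5} + I\right)$ ($u{\left(I \right)} = \left(I + I\right) \left(I + \frac{1}{21 - 26}\right) = 2 I \left(I + \frac{1}{-5}\right) = 2 I \left(I - \frac{1}{5}\right) = 2 I \left(- \frac{1}{5} + I\right)$)
$u{\left(237 \right)} - -143460 = \frac{2}{5} \cdot 237 \left(-1 + 5 \cdot 237\right) - -143460 = \frac{2}{5} \cdot 237 \left(-1 + 1185\right) + 143460 = \frac{2}{5} \cdot 237 \cdot 1184 + 143460 = \frac{561216}{5} + 143460 = \frac{1278516}{5}$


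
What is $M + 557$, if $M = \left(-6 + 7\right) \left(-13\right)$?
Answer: $544$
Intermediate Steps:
$M = -13$ ($M = 1 \left(-13\right) = -13$)
$M + 557 = -13 + 557 = 544$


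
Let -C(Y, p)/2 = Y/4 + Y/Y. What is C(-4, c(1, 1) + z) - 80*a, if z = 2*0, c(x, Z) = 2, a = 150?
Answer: -12000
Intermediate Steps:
z = 0
C(Y, p) = -2 - Y/2 (C(Y, p) = -2*(Y/4 + Y/Y) = -2*(Y*(¼) + 1) = -2*(Y/4 + 1) = -2*(1 + Y/4) = -2 - Y/2)
C(-4, c(1, 1) + z) - 80*a = (-2 - ½*(-4)) - 80*150 = (-2 + 2) - 12000 = 0 - 12000 = -12000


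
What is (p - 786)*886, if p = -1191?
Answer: -1751622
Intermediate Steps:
(p - 786)*886 = (-1191 - 786)*886 = -1977*886 = -1751622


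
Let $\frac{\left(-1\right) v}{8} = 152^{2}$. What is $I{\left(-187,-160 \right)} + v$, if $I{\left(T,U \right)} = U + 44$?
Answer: $-184948$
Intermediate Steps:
$I{\left(T,U \right)} = 44 + U$
$v = -184832$ ($v = - 8 \cdot 152^{2} = \left(-8\right) 23104 = -184832$)
$I{\left(-187,-160 \right)} + v = \left(44 - 160\right) - 184832 = -116 - 184832 = -184948$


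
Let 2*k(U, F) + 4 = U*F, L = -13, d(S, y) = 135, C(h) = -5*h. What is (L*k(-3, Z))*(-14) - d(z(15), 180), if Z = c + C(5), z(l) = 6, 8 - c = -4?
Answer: 3050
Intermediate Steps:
c = 12 (c = 8 - 1*(-4) = 8 + 4 = 12)
Z = -13 (Z = 12 - 5*5 = 12 - 25 = -13)
k(U, F) = -2 + F*U/2 (k(U, F) = -2 + (U*F)/2 = -2 + (F*U)/2 = -2 + F*U/2)
(L*k(-3, Z))*(-14) - d(z(15), 180) = -13*(-2 + (½)*(-13)*(-3))*(-14) - 1*135 = -13*(-2 + 39/2)*(-14) - 135 = -13*35/2*(-14) - 135 = -455/2*(-14) - 135 = 3185 - 135 = 3050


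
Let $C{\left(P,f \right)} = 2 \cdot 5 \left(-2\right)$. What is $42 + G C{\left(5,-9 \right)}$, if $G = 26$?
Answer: $-478$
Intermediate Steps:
$C{\left(P,f \right)} = -20$ ($C{\left(P,f \right)} = 10 \left(-2\right) = -20$)
$42 + G C{\left(5,-9 \right)} = 42 + 26 \left(-20\right) = 42 - 520 = -478$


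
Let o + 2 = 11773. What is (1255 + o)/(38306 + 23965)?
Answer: 4342/20757 ≈ 0.20918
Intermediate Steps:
o = 11771 (o = -2 + 11773 = 11771)
(1255 + o)/(38306 + 23965) = (1255 + 11771)/(38306 + 23965) = 13026/62271 = 13026*(1/62271) = 4342/20757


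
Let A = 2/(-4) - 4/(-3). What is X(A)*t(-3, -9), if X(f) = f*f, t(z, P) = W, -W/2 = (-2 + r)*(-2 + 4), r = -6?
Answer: 200/9 ≈ 22.222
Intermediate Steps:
W = 32 (W = -2*(-2 - 6)*(-2 + 4) = -(-16)*2 = -2*(-16) = 32)
t(z, P) = 32
A = ⅚ (A = 2*(-¼) - 4*(-⅓) = -½ + 4/3 = ⅚ ≈ 0.83333)
X(f) = f²
X(A)*t(-3, -9) = (⅚)²*32 = (25/36)*32 = 200/9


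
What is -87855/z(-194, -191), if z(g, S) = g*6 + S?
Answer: 17571/271 ≈ 64.838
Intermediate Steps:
z(g, S) = S + 6*g (z(g, S) = 6*g + S = S + 6*g)
-87855/z(-194, -191) = -87855/(-191 + 6*(-194)) = -87855/(-191 - 1164) = -87855/(-1355) = -87855*(-1/1355) = 17571/271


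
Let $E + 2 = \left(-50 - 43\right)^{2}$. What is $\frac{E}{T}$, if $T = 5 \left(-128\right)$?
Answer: $- \frac{8647}{640} \approx -13.511$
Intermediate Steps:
$T = -640$
$E = 8647$ ($E = -2 + \left(-50 - 43\right)^{2} = -2 + \left(-93\right)^{2} = -2 + 8649 = 8647$)
$\frac{E}{T} = \frac{8647}{-640} = 8647 \left(- \frac{1}{640}\right) = - \frac{8647}{640}$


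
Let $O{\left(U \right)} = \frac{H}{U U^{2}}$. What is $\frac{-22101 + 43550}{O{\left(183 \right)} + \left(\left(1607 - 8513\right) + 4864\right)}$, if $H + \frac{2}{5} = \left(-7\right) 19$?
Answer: $- \frac{657249588315}{62571852937} \approx -10.504$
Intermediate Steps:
$H = - \frac{667}{5}$ ($H = - \frac{2}{5} - 133 = - \frac{667}{5} \approx -133.4$)
$O{\left(U \right)} = - \frac{667}{5 U^{3}}$ ($O{\left(U \right)} = - \frac{667}{5 U U^{2}} = - \frac{667}{5 U^{3}}$)
$\frac{-22101 + 43550}{O{\left(183 \right)} + \left(\left(1607 - 8513\right) + 4864\right)} = \frac{-22101 + 43550}{- \frac{667}{5 \cdot 6128487} + \left(\left(1607 - 8513\right) + 4864\right)} = \frac{21449}{\left(- \frac{667}{5}\right) \frac{1}{6128487} + \left(-6906 + 4864\right)} = \frac{21449}{- \frac{667}{30642435} - 2042} = \frac{21449}{- \frac{62571852937}{30642435}} = 21449 \left(- \frac{30642435}{62571852937}\right) = - \frac{657249588315}{62571852937}$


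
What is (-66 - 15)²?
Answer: 6561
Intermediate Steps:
(-66 - 15)² = (-81)² = 6561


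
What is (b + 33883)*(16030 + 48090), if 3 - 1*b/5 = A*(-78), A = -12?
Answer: 1873458160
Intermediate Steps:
b = -4665 (b = 15 - (-60)*(-78) = 15 - 5*936 = 15 - 4680 = -4665)
(b + 33883)*(16030 + 48090) = (-4665 + 33883)*(16030 + 48090) = 29218*64120 = 1873458160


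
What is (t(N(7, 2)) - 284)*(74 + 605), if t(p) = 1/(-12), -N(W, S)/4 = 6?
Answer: -2314711/12 ≈ -1.9289e+5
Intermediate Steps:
N(W, S) = -24 (N(W, S) = -4*6 = -24)
t(p) = -1/12
(t(N(7, 2)) - 284)*(74 + 605) = (-1/12 - 284)*(74 + 605) = -3409/12*679 = -2314711/12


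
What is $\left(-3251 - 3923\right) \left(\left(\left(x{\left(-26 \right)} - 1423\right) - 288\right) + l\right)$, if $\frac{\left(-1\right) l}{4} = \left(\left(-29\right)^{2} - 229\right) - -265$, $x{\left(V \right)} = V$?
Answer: $37627630$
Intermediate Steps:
$l = -3508$ ($l = - 4 \left(\left(\left(-29\right)^{2} - 229\right) - -265\right) = - 4 \left(\left(841 - 229\right) + 265\right) = - 4 \left(612 + 265\right) = \left(-4\right) 877 = -3508$)
$\left(-3251 - 3923\right) \left(\left(\left(x{\left(-26 \right)} - 1423\right) - 288\right) + l\right) = \left(-3251 - 3923\right) \left(\left(\left(-26 - 1423\right) - 288\right) - 3508\right) = - 7174 \left(\left(-1449 - 288\right) - 3508\right) = - 7174 \left(-1737 - 3508\right) = \left(-7174\right) \left(-5245\right) = 37627630$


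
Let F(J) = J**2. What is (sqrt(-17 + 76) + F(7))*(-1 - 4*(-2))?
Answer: 343 + 7*sqrt(59) ≈ 396.77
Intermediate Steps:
(sqrt(-17 + 76) + F(7))*(-1 - 4*(-2)) = (sqrt(-17 + 76) + 7**2)*(-1 - 4*(-2)) = (sqrt(59) + 49)*(-1 + 8) = (49 + sqrt(59))*7 = 343 + 7*sqrt(59)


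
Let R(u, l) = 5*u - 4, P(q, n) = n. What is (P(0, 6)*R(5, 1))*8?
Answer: 1008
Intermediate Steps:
R(u, l) = -4 + 5*u
(P(0, 6)*R(5, 1))*8 = (6*(-4 + 5*5))*8 = (6*(-4 + 25))*8 = (6*21)*8 = 126*8 = 1008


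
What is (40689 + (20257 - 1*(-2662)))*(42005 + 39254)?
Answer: 5168722472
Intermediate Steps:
(40689 + (20257 - 1*(-2662)))*(42005 + 39254) = (40689 + (20257 + 2662))*81259 = (40689 + 22919)*81259 = 63608*81259 = 5168722472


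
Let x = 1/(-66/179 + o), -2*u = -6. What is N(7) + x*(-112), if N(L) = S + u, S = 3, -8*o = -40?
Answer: -15074/829 ≈ -18.183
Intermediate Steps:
o = 5 (o = -⅛*(-40) = 5)
u = 3 (u = -½*(-6) = 3)
N(L) = 6 (N(L) = 3 + 3 = 6)
x = 179/829 (x = 1/(-66/179 + 5) = 1/(829/179) = 179/829 ≈ 0.21592)
N(7) + x*(-112) = 6 + (179/829)*(-112) = 6 - 20048/829 = -15074/829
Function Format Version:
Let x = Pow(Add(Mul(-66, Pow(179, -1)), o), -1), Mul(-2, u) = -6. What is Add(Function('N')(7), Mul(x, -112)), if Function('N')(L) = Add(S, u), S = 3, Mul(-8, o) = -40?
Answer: Rational(-15074, 829) ≈ -18.183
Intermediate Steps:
o = 5 (o = Mul(Rational(-1, 8), -40) = 5)
u = 3 (u = Mul(Rational(-1, 2), -6) = 3)
Function('N')(L) = 6 (Function('N')(L) = Add(3, 3) = 6)
x = Rational(179, 829) (x = Pow(Add(Mul(-66, Pow(179, -1)), 5), -1) = Pow(Add(Mul(-66, Rational(1, 179)), 5), -1) = Pow(Add(Rational(-66, 179), 5), -1) = Pow(Rational(829, 179), -1) = Rational(179, 829) ≈ 0.21592)
Add(Function('N')(7), Mul(x, -112)) = Add(6, Mul(Rational(179, 829), -112)) = Add(6, Rational(-20048, 829)) = Rational(-15074, 829)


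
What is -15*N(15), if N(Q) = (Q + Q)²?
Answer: -13500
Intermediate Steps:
N(Q) = 4*Q² (N(Q) = (2*Q)² = 4*Q²)
-15*N(15) = -60*15² = -60*225 = -15*900 = -13500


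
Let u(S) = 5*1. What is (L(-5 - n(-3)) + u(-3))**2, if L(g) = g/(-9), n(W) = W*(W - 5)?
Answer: 5476/81 ≈ 67.605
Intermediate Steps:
n(W) = W*(-5 + W)
u(S) = 5
L(g) = -g/9 (L(g) = g*(-1/9) = -g/9)
(L(-5 - n(-3)) + u(-3))**2 = (-(-5 - (-3)*(-5 - 3))/9 + 5)**2 = (-(-5 - (-3)*(-8))/9 + 5)**2 = (-(-5 - 1*24)/9 + 5)**2 = (-(-5 - 24)/9 + 5)**2 = (-1/9*(-29) + 5)**2 = (29/9 + 5)**2 = (74/9)**2 = 5476/81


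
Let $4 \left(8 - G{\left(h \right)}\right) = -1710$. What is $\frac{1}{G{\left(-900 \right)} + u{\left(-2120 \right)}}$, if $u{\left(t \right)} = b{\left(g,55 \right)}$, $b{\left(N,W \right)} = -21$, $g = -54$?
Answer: $\frac{2}{829} \approx 0.0024125$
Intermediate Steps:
$G{\left(h \right)} = \frac{871}{2}$ ($G{\left(h \right)} = 8 - - \frac{855}{2} = 8 + \frac{855}{2} = \frac{871}{2}$)
$u{\left(t \right)} = -21$
$\frac{1}{G{\left(-900 \right)} + u{\left(-2120 \right)}} = \frac{1}{\frac{871}{2} - 21} = \frac{1}{\frac{829}{2}} = \frac{2}{829}$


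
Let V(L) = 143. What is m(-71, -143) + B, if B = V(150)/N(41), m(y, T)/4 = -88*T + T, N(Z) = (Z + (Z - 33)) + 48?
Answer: 4827251/97 ≈ 49766.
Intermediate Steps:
N(Z) = 15 + 2*Z (N(Z) = (Z + (-33 + Z)) + 48 = (-33 + 2*Z) + 48 = 15 + 2*Z)
m(y, T) = -348*T (m(y, T) = 4*(-88*T + T) = 4*(-87*T) = -348*T)
B = 143/97 (B = 143/(15 + 2*41) = 143/(15 + 82) = 143/97 ≈ 1.4742)
m(-71, -143) + B = -348*(-143) + 143/97 = 49764 + 143/97 = 4827251/97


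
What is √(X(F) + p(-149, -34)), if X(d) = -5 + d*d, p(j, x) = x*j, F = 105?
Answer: √16086 ≈ 126.83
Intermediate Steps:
p(j, x) = j*x
X(d) = -5 + d²
√(X(F) + p(-149, -34)) = √((-5 + 105²) - 149*(-34)) = √((-5 + 11025) + 5066) = √(11020 + 5066) = √16086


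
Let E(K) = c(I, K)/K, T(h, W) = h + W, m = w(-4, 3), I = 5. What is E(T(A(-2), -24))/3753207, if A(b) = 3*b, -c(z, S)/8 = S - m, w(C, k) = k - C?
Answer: -148/56298105 ≈ -2.6289e-6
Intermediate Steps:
m = 7 (m = 3 - 1*(-4) = 3 + 4 = 7)
c(z, S) = 56 - 8*S (c(z, S) = -8*(S - 1*7) = -8*(S - 7) = -8*(-7 + S) = 56 - 8*S)
T(h, W) = W + h
E(K) = (56 - 8*K)/K
E(T(A(-2), -24))/3753207 = (-8 + 56/(-24 + 3*(-2)))/3753207 = (-8 + 56/(-24 - 6))*(1/3753207) = (-8 + 56/(-30))*(1/3753207) = (-8 + 56*(-1/30))*(1/3753207) = (-8 - 28/15)*(1/3753207) = -148/15*1/3753207 = -148/56298105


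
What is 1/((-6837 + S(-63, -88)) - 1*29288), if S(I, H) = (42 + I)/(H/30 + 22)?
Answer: -286/10332065 ≈ -2.7681e-5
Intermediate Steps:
S(I, H) = (42 + I)/(22 + H/30) (S(I, H) = (42 + I)/(H*(1/30) + 22) = (42 + I)/(H/30 + 22) = (42 + I)/(22 + H/30))
1/((-6837 + S(-63, -88)) - 1*29288) = 1/((-6837 + 30*(42 - 63)/(660 - 88)) - 1*29288) = 1/((-6837 + 30*(-21)/572) - 29288) = 1/((-6837 + 30*(1/572)*(-21)) - 29288) = 1/((-6837 - 315/286) - 29288) = 1/(-1955697/286 - 29288) = 1/(-10332065/286) = -286/10332065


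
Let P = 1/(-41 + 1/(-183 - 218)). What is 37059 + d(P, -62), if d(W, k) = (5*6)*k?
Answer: 35199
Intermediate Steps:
P = -401/16442 (P = 1/(-41 + 1/(-401)) = 1/(-41 - 1/401) = 1/(-16442/401) = -401/16442 ≈ -0.024389)
d(W, k) = 30*k
37059 + d(P, -62) = 37059 + 30*(-62) = 37059 - 1860 = 35199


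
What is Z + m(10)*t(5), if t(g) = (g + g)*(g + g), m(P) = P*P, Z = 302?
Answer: 10302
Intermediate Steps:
m(P) = P²
t(g) = 4*g² (t(g) = (2*g)*(2*g) = 4*g²)
Z + m(10)*t(5) = 302 + 10²*(4*5²) = 302 + 100*(4*25) = 302 + 100*100 = 302 + 10000 = 10302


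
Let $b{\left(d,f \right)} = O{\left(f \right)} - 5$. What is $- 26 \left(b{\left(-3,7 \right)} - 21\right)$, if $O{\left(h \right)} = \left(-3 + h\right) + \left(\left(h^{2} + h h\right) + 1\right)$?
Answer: $-2002$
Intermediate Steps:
$O{\left(h \right)} = -2 + h + 2 h^{2}$ ($O{\left(h \right)} = \left(-3 + h\right) + \left(\left(h^{2} + h^{2}\right) + 1\right) = \left(-3 + h\right) + \left(2 h^{2} + 1\right) = \left(-3 + h\right) + \left(1 + 2 h^{2}\right) = -2 + h + 2 h^{2}$)
$b{\left(d,f \right)} = -7 + f + 2 f^{2}$ ($b{\left(d,f \right)} = \left(-2 + f + 2 f^{2}\right) - 5 = -7 + f + 2 f^{2}$)
$- 26 \left(b{\left(-3,7 \right)} - 21\right) = - 26 \left(\left(-7 + 7 + 2 \cdot 7^{2}\right) - 21\right) = - 26 \left(\left(-7 + 7 + 2 \cdot 49\right) - 21\right) = - 26 \left(\left(-7 + 7 + 98\right) - 21\right) = - 26 \left(98 - 21\right) = \left(-26\right) 77 = -2002$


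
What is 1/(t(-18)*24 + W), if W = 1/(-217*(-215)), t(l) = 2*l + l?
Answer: -46655/60464879 ≈ -0.00077160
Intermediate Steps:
t(l) = 3*l
W = 1/46655 ≈ 2.1434e-5
1/(t(-18)*24 + W) = 1/((3*(-18))*24 + 1/46655) = 1/(-54*24 + 1/46655) = 1/(-1296 + 1/46655) = 1/(-60464879/46655) = -46655/60464879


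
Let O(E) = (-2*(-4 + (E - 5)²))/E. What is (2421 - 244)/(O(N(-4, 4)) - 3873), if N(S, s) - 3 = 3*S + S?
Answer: -28301/49709 ≈ -0.56933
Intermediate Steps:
N(S, s) = 3 + 4*S (N(S, s) = 3 + (3*S + S) = 3 + 4*S)
O(E) = (8 - 2*(-5 + E)²)/E (O(E) = (-2*(-4 + (-5 + E)²))/E = (8 - 2*(-5 + E)²)/E)
(2421 - 244)/(O(N(-4, 4)) - 3873) = (2421 - 244)/(2*(4 - (-5 + (3 + 4*(-4)))²)/(3 + 4*(-4)) - 3873) = 2177/(2*(4 - (-5 + (3 - 16))²)/(3 - 16) - 3873) = 2177/(2*(4 - (-5 - 13)²)/(-13) - 3873) = 2177/(2*(-1/13)*(4 - 1*(-18)²) - 3873) = 2177/(2*(-1/13)*(4 - 1*324) - 3873) = 2177/(2*(-1/13)*(4 - 324) - 3873) = 2177/(2*(-1/13)*(-320) - 3873) = 2177/(640/13 - 3873) = 2177/(-49709/13) = 2177*(-13/49709) = -28301/49709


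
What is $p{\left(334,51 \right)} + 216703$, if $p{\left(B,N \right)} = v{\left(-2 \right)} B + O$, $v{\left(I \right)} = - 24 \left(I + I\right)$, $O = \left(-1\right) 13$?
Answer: $248754$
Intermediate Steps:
$O = -13$
$v{\left(I \right)} = - 48 I$ ($v{\left(I \right)} = - 24 \cdot 2 I = - 48 I$)
$p{\left(B,N \right)} = -13 + 96 B$ ($p{\left(B,N \right)} = \left(-48\right) \left(-2\right) B - 13 = 96 B - 13 = -13 + 96 B$)
$p{\left(334,51 \right)} + 216703 = \left(-13 + 96 \cdot 334\right) + 216703 = \left(-13 + 32064\right) + 216703 = 32051 + 216703 = 248754$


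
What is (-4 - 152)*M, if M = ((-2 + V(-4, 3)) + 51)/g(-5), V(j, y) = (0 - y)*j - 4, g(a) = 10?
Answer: -4446/5 ≈ -889.20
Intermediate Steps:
V(j, y) = -4 - j*y (V(j, y) = (-y)*j - 4 = -j*y - 4 = -4 - j*y)
M = 57/10 (M = ((-2 + (-4 - 1*(-4)*3)) + 51)/10 = ((-2 + (-4 + 12)) + 51)*(⅒) = ((-2 + 8) + 51)*(⅒) = (6 + 51)*(⅒) = 57*(⅒) = 57/10 ≈ 5.7000)
(-4 - 152)*M = (-4 - 152)*(57/10) = -156*57/10 = -4446/5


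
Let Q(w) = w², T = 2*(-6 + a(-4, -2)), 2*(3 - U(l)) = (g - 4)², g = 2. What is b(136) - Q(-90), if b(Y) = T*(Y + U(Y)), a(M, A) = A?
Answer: -10292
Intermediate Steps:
U(l) = 1 (U(l) = 3 - (2 - 4)²/2 = 3 - ½*(-2)² = 3 - ½*4 = 3 - 2 = 1)
T = -16 (T = 2*(-6 - 2) = 2*(-8) = -16)
b(Y) = -16 - 16*Y (b(Y) = -16*(Y + 1) = -16*(1 + Y) = -16 - 16*Y)
b(136) - Q(-90) = (-16 - 16*136) - 1*(-90)² = (-16 - 2176) - 1*8100 = -2192 - 8100 = -10292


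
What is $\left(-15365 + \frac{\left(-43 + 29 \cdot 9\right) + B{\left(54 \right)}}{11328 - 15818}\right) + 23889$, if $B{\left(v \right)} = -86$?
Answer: $\frac{19136314}{2245} \approx 8524.0$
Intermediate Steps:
$\left(-15365 + \frac{\left(-43 + 29 \cdot 9\right) + B{\left(54 \right)}}{11328 - 15818}\right) + 23889 = \left(-15365 + \frac{\left(-43 + 29 \cdot 9\right) - 86}{11328 - 15818}\right) + 23889 = \left(-15365 + \frac{\left(-43 + 261\right) - 86}{-4490}\right) + 23889 = \left(-15365 + \left(218 - 86\right) \left(- \frac{1}{4490}\right)\right) + 23889 = \left(-15365 + 132 \left(- \frac{1}{4490}\right)\right) + 23889 = \left(-15365 - \frac{66}{2245}\right) + 23889 = - \frac{34494491}{2245} + 23889 = \frac{19136314}{2245}$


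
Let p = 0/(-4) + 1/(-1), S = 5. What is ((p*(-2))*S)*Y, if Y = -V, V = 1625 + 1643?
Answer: -32680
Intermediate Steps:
p = -1 (p = 0*(-¼) + 1*(-1) = 0 - 1 = -1)
V = 3268
Y = -3268 (Y = -1*3268 = -3268)
((p*(-2))*S)*Y = (-1*(-2)*5)*(-3268) = (2*5)*(-3268) = 10*(-3268) = -32680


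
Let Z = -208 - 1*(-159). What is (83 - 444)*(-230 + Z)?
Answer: 100719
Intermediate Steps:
Z = -49 (Z = -208 + 159 = -49)
(83 - 444)*(-230 + Z) = (83 - 444)*(-230 - 49) = -361*(-279) = 100719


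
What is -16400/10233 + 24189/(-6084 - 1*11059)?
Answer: -528671237/175424319 ≈ -3.0137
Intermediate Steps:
-16400/10233 + 24189/(-6084 - 1*11059) = -16400*1/10233 + 24189/(-6084 - 11059) = -16400/10233 + 24189/(-17143) = -16400/10233 + 24189*(-1/17143) = -16400/10233 - 24189/17143 = -528671237/175424319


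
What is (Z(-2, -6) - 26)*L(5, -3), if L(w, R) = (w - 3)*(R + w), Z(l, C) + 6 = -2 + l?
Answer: -144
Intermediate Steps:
Z(l, C) = -8 + l (Z(l, C) = -6 + (-2 + l) = -8 + l)
L(w, R) = (-3 + w)*(R + w)
(Z(-2, -6) - 26)*L(5, -3) = ((-8 - 2) - 26)*(5**2 - 3*(-3) - 3*5 - 3*5) = (-10 - 26)*(25 + 9 - 15 - 15) = -36*4 = -144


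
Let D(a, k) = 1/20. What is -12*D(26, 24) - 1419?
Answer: -7098/5 ≈ -1419.6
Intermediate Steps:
D(a, k) = 1/20
-12*D(26, 24) - 1419 = -12*1/20 - 1419 = -⅗ - 1419 = -7098/5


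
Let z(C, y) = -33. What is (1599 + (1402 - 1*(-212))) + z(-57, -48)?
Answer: 3180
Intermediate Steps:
(1599 + (1402 - 1*(-212))) + z(-57, -48) = (1599 + (1402 - 1*(-212))) - 33 = (1599 + (1402 + 212)) - 33 = (1599 + 1614) - 33 = 3213 - 33 = 3180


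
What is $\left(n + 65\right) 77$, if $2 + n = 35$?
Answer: $7546$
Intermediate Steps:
$n = 33$ ($n = -2 + 35 = 33$)
$\left(n + 65\right) 77 = \left(33 + 65\right) 77 = 98 \cdot 77 = 7546$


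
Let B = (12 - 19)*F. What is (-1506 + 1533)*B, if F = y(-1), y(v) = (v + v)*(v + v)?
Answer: -756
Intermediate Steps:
y(v) = 4*v² (y(v) = (2*v)*(2*v) = 4*v²)
F = 4 (F = 4*(-1)² = 4*1 = 4)
B = -28 (B = (12 - 19)*4 = -7*4 = -28)
(-1506 + 1533)*B = (-1506 + 1533)*(-28) = 27*(-28) = -756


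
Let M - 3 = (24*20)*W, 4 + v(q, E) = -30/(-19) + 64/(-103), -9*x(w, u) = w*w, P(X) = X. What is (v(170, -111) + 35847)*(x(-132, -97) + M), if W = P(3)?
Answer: -34582286125/1957 ≈ -1.7671e+7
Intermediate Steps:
W = 3
x(w, u) = -w**2/9 (x(w, u) = -w*w/9 = -w**2/9)
v(q, E) = -5954/1957 (v(q, E) = -4 + (-30/(-19) + 64/(-103)) = -4 + (-30*(-1/19) + 64*(-1/103)) = -4 + (30/19 - 64/103) = -4 + 1874/1957 = -5954/1957)
M = 1443 (M = 3 + (24*20)*3 = 3 + 480*3 = 3 + 1440 = 1443)
(v(170, -111) + 35847)*(x(-132, -97) + M) = (-5954/1957 + 35847)*(-1/9*(-132)**2 + 1443) = 70146625*(-1/9*17424 + 1443)/1957 = 70146625*(-1936 + 1443)/1957 = (70146625/1957)*(-493) = -34582286125/1957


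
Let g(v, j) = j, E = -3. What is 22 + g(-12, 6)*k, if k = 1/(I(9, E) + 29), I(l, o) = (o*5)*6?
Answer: 1336/61 ≈ 21.902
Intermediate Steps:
I(l, o) = 30*o (I(l, o) = (5*o)*6 = 30*o)
k = -1/61 (k = 1/(30*(-3) + 29) = 1/(-90 + 29) = 1/(-61) = -1/61 ≈ -0.016393)
22 + g(-12, 6)*k = 22 + 6*(-1/61) = 22 - 6/61 = 1336/61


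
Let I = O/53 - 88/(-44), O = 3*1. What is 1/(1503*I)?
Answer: 53/163827 ≈ 0.00032351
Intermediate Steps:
O = 3
I = 109/53 (I = 3/53 - 88/(-44) = 3*(1/53) - 88*(-1/44) = 3/53 + 2 = 109/53 ≈ 2.0566)
1/(1503*I) = 1/(1503*(109/53)) = 1/(163827/53) = 53/163827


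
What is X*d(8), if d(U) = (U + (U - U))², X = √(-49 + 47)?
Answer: 64*I*√2 ≈ 90.51*I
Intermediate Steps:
X = I*√2 (X = √(-2) = I*√2 ≈ 1.4142*I)
d(U) = U² (d(U) = (U + 0)² = U²)
X*d(8) = (I*√2)*8² = (I*√2)*64 = 64*I*√2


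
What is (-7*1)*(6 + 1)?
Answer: -49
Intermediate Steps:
(-7*1)*(6 + 1) = -7*7 = -49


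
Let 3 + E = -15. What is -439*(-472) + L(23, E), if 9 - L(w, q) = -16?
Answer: 207233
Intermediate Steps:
E = -18 (E = -3 - 15 = -18)
L(w, q) = 25 (L(w, q) = 9 - 1*(-16) = 9 + 16 = 25)
-439*(-472) + L(23, E) = -439*(-472) + 25 = 207208 + 25 = 207233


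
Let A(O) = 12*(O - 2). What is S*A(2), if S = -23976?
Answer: 0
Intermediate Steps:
A(O) = -24 + 12*O (A(O) = 12*(-2 + O) = -24 + 12*O)
S*A(2) = -23976*(-24 + 12*2) = -23976*(-24 + 24) = -23976*0 = 0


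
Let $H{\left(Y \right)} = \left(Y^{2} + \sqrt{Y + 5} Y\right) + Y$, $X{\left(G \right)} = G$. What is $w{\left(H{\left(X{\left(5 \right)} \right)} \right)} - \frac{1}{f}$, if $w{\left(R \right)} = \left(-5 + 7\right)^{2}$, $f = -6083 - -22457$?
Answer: $\frac{65495}{16374} \approx 3.9999$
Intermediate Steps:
$f = 16374$ ($f = -6083 + 22457 = 16374$)
$H{\left(Y \right)} = Y + Y^{2} + Y \sqrt{5 + Y}$ ($H{\left(Y \right)} = \left(Y^{2} + \sqrt{5 + Y} Y\right) + Y = \left(Y^{2} + Y \sqrt{5 + Y}\right) + Y = Y + Y^{2} + Y \sqrt{5 + Y}$)
$w{\left(R \right)} = 4$ ($w{\left(R \right)} = 2^{2} = 4$)
$w{\left(H{\left(X{\left(5 \right)} \right)} \right)} - \frac{1}{f} = 4 - \frac{1}{16374} = \frac{65495}{16374}$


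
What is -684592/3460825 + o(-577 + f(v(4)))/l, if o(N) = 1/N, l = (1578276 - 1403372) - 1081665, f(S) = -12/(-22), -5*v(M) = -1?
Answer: -3936247533343517/19898952954948325 ≈ -0.19781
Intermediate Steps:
v(M) = 1/5 (v(M) = -1/5*(-1) = 1/5)
f(S) = 6/11 (f(S) = -12*(-1/22) = 6/11)
l = -906761 (l = 174904 - 1081665 = -906761)
-684592/3460825 + o(-577 + f(v(4)))/l = -684592/3460825 + 1/((-577 + 6/11)*(-906761)) = -684592*1/3460825 - 1/906761/(-6341/11) = -684592/3460825 - 11/6341*(-1/906761) = -684592/3460825 + 11/5749771501 = -3936247533343517/19898952954948325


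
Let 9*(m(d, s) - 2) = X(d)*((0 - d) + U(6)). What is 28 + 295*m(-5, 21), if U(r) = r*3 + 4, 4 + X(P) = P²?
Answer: 19203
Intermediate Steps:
X(P) = -4 + P²
U(r) = 4 + 3*r (U(r) = 3*r + 4 = 4 + 3*r)
m(d, s) = 2 + (-4 + d²)*(22 - d)/9 (m(d, s) = 2 + ((-4 + d²)*((0 - d) + (4 + 3*6)))/9 = 2 + ((-4 + d²)*(-d + (4 + 18)))/9 = 2 + ((-4 + d²)*(-d + 22))/9 = 2 + ((-4 + d²)*(22 - d))/9 = 2 + (-4 + d²)*(22 - d)/9)
28 + 295*m(-5, 21) = 28 + 295*(-70/9 + (22/9)*(-5)² - ⅑*(-5)*(-4 + (-5)²)) = 28 + 295*(-70/9 + (22/9)*25 - ⅑*(-5)*(-4 + 25)) = 28 + 295*(-70/9 + 550/9 - ⅑*(-5)*21) = 28 + 295*(-70/9 + 550/9 + 35/3) = 28 + 295*65 = 28 + 19175 = 19203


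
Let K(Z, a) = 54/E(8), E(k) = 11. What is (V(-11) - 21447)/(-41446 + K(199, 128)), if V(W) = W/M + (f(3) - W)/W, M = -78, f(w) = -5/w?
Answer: 18402133/35556456 ≈ 0.51755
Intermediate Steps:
K(Z, a) = 54/11
V(W) = -W/78 + (-5/3 - W)/W (V(W) = W/(-78) + (-5/3 - W)/W = W*(-1/78) + (-5*⅓ - W)/W = -W/78 + (-5/3 - W)/W)
(V(-11) - 21447)/(-41446 + K(199, 128)) = ((1/78)*(-130 - 11*(-78 - 1*(-11)))/(-11) - 21447)/(-41446 + 54/11) = ((1/78)*(-1/11)*(-130 - 11*(-78 + 11)) - 21447)/(-455852/11) = ((1/78)*(-1/11)*(-130 - 11*(-67)) - 21447)*(-11/455852) = ((1/78)*(-1/11)*(-130 + 737) - 21447)*(-11/455852) = ((1/78)*(-1/11)*607 - 21447)*(-11/455852) = (-607/858 - 21447)*(-11/455852) = -18402133/858*(-11/455852) = 18402133/35556456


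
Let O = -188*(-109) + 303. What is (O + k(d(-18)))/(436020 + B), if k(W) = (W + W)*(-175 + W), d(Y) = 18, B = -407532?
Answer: 15143/28488 ≈ 0.53156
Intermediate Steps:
k(W) = 2*W*(-175 + W) (k(W) = (2*W)*(-175 + W) = 2*W*(-175 + W))
O = 20795 (O = 20492 + 303 = 20795)
(O + k(d(-18)))/(436020 + B) = (20795 + 2*18*(-175 + 18))/(436020 - 407532) = (20795 + 2*18*(-157))/28488 = (20795 - 5652)*(1/28488) = 15143*(1/28488) = 15143/28488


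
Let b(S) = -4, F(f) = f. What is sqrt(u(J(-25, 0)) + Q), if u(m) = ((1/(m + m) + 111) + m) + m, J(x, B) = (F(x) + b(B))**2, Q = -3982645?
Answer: 3*I*sqrt(1487954014)/58 ≈ 1995.2*I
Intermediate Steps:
J(x, B) = (-4 + x)**2 (J(x, B) = (x - 4)**2 = (-4 + x)**2)
u(m) = 111 + 1/(2*m) + 2*m (u(m) = ((1/(2*m) + 111) + m) + m = ((111 + 1/(2*m)) + m) + m = (111 + m + 1/(2*m)) + m = 111 + 1/(2*m) + 2*m)
sqrt(u(J(-25, 0)) + Q) = sqrt((111 + 1/(2*((-4 - 25)**2)) + 2*(-4 - 25)**2) - 3982645) = sqrt((111 + 1/(2*((-29)**2)) + 2*(-29)**2) - 3982645) = sqrt((111 + (1/2)/841 + 2*841) - 3982645) = sqrt((111 + (1/2)*(1/841) + 1682) - 3982645) = sqrt((111 + 1/1682 + 1682) - 3982645) = sqrt(3015827/1682 - 3982645) = sqrt(-6695793063/1682) = 3*I*sqrt(1487954014)/58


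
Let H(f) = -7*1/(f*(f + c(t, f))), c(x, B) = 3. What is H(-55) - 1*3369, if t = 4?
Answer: -9635347/2860 ≈ -3369.0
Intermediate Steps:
H(f) = -7/(f*(3 + f)) (H(f) = -7*1/(f*(f + 3)) = -7*1/(f*(3 + f)) = -7/(f*(3 + f)))
H(-55) - 1*3369 = -7/(-55*(3 - 55)) - 1*3369 = -7*(-1/55)/(-52) - 3369 = -7*(-1/55)*(-1/52) - 3369 = -7/2860 - 3369 = -9635347/2860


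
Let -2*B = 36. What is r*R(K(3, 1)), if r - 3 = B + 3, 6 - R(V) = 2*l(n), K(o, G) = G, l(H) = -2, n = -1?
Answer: -120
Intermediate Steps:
B = -18 (B = -1/2*36 = -18)
R(V) = 10 (R(V) = 6 - 2*(-2) = 6 - 1*(-4) = 6 + 4 = 10)
r = -12 (r = 3 + (-18 + 3) = 3 - 15 = -12)
r*R(K(3, 1)) = -12*10 = -120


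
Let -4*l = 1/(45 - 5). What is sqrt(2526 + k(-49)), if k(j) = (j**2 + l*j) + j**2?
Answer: 3*sqrt(1302810)/40 ≈ 85.605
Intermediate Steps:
l = -1/160 (l = -1/(4*(45 - 5)) = -1/4/40 = -1/4*1/40 = -1/160 ≈ -0.0062500)
k(j) = 2*j**2 - j/160 (k(j) = (j**2 - j/160) + j**2 = 2*j**2 - j/160)
sqrt(2526 + k(-49)) = sqrt(2526 + (1/160)*(-49)*(-1 + 320*(-49))) = sqrt(2526 + (1/160)*(-49)*(-1 - 15680)) = sqrt(2526 + (1/160)*(-49)*(-15681)) = sqrt(2526 + 768369/160) = sqrt(1172529/160) = 3*sqrt(1302810)/40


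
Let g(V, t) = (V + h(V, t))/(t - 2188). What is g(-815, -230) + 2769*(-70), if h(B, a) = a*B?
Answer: -468867575/2418 ≈ -1.9391e+5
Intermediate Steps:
h(B, a) = B*a
g(V, t) = (V + V*t)/(-2188 + t) (g(V, t) = (V + V*t)/(t - 2188) = (V + V*t)/(-2188 + t))
g(-815, -230) + 2769*(-70) = -815*(1 - 230)/(-2188 - 230) + 2769*(-70) = -815*(-229)/(-2418) - 193830 = -815*(-1/2418)*(-229) - 193830 = -186635/2418 - 193830 = -468867575/2418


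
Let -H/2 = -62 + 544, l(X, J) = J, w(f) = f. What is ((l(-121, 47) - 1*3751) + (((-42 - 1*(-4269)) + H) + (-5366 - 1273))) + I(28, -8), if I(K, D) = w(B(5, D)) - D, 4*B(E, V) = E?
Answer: -28283/4 ≈ -7070.8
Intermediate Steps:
B(E, V) = E/4
I(K, D) = 5/4 - D (I(K, D) = (1/4)*5 - D = 5/4 - D)
H = -964 (H = -2*(-62 + 544) = -2*482 = -964)
((l(-121, 47) - 1*3751) + (((-42 - 1*(-4269)) + H) + (-5366 - 1273))) + I(28, -8) = ((47 - 1*3751) + (((-42 - 1*(-4269)) - 964) + (-5366 - 1273))) + (5/4 - 1*(-8)) = ((47 - 3751) + (((-42 + 4269) - 964) - 6639)) + (5/4 + 8) = (-3704 + ((4227 - 964) - 6639)) + 37/4 = (-3704 + (3263 - 6639)) + 37/4 = (-3704 - 3376) + 37/4 = -7080 + 37/4 = -28283/4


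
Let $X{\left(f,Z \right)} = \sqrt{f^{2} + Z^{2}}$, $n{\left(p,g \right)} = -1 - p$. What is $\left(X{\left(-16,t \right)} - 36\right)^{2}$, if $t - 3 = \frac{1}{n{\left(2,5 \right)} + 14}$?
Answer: $\frac{188948}{121} - \frac{144 \sqrt{8033}}{11} \approx 388.25$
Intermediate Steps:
$t = \frac{34}{11}$ ($t = 3 + \frac{1}{\left(-1 - 2\right) + 14} = 3 + \frac{1}{-3 + 14} = 3 + \frac{1}{11} = \frac{34}{11} \approx 3.0909$)
$X{\left(f,Z \right)} = \sqrt{Z^{2} + f^{2}}$
$\left(X{\left(-16,t \right)} - 36\right)^{2} = \left(\sqrt{\left(\frac{34}{11}\right)^{2} + \left(-16\right)^{2}} - 36\right)^{2} = \left(\sqrt{\frac{1156}{121} + 256} - 36\right)^{2} = \left(\sqrt{\frac{32132}{121}} - 36\right)^{2} = \left(\frac{2 \sqrt{8033}}{11} - 36\right)^{2} = \left(-36 + \frac{2 \sqrt{8033}}{11}\right)^{2}$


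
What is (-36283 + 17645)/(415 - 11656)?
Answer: 18638/11241 ≈ 1.6580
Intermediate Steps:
(-36283 + 17645)/(415 - 11656) = -18638/(-11241) = -18638*(-1/11241) = 18638/11241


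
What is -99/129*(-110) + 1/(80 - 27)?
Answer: 192433/2279 ≈ 84.438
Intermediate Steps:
-99/129*(-110) + 1/(80 - 27) = -99*1/129*(-110) + 1/53 = -33/43*(-110) + 1/53 = 3630/43 + 1/53 = 192433/2279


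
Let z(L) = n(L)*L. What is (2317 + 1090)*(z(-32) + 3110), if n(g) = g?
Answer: 14084538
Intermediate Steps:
z(L) = L**2 (z(L) = L*L = L**2)
(2317 + 1090)*(z(-32) + 3110) = (2317 + 1090)*((-32)**2 + 3110) = 3407*(1024 + 3110) = 3407*4134 = 14084538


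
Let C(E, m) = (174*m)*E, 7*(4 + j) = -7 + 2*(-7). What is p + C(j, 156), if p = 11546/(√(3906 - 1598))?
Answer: -190008 + 5773*√577/577 ≈ -1.8977e+5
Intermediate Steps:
j = -7 (j = -4 + (-7 + 2*(-7))/7 = -4 + (-7 - 14)/7 = -4 + (⅐)*(-21) = -4 - 3 = -7)
C(E, m) = 174*E*m
p = 5773*√577/577 (p = 11546/(√2308) = 11546/((2*√577)) = 11546*(√577/1154) = 5773*√577/577 ≈ 240.33)
p + C(j, 156) = 5773*√577/577 + 174*(-7)*156 = 5773*√577/577 - 190008 = -190008 + 5773*√577/577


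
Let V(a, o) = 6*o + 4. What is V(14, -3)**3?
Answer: -2744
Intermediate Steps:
V(a, o) = 4 + 6*o
V(14, -3)**3 = (4 + 6*(-3))**3 = (4 - 18)**3 = (-14)**3 = -2744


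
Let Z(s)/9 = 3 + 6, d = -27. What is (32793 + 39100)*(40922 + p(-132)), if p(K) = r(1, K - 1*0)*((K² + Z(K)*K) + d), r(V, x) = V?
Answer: 3424047911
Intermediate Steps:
Z(s) = 81 (Z(s) = 9*(3 + 6) = 9*9 = 81)
p(K) = -27 + K² + 81*K (p(K) = 1*((K² + 81*K) - 27) = 1*(-27 + K² + 81*K) = -27 + K² + 81*K)
(32793 + 39100)*(40922 + p(-132)) = (32793 + 39100)*(40922 + (-27 + (-132)² + 81*(-132))) = 71893*(40922 + (-27 + 17424 - 10692)) = 71893*(40922 + 6705) = 71893*47627 = 3424047911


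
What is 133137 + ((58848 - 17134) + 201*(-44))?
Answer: 166007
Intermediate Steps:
133137 + ((58848 - 17134) + 201*(-44)) = 133137 + (41714 - 8844) = 133137 + 32870 = 166007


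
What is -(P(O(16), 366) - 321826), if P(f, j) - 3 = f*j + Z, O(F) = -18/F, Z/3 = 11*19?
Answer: 1286431/4 ≈ 3.2161e+5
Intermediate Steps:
Z = 627 (Z = 3*(11*19) = 3*209 = 627)
P(f, j) = 630 + f*j (P(f, j) = 3 + (f*j + 627) = 3 + (627 + f*j) = 630 + f*j)
-(P(O(16), 366) - 321826) = -((630 - 18/16*366) - 321826) = -((630 - 18*1/16*366) - 321826) = -((630 - 9/8*366) - 321826) = -((630 - 1647/4) - 321826) = -(873/4 - 321826) = -1*(-1286431/4) = 1286431/4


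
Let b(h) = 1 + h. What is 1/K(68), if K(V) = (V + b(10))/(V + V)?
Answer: 136/79 ≈ 1.7215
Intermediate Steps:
K(V) = (11 + V)/(2*V) (K(V) = (V + (1 + 10))/(V + V) = (V + 11)/((2*V)) = (11 + V)*(1/(2*V)) = (11 + V)/(2*V))
1/K(68) = 1/((½)*(11 + 68)/68) = 1/((½)*(1/68)*79) = 1/(79/136) = 136/79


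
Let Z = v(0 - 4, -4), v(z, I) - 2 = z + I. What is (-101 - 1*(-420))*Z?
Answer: -1914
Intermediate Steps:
v(z, I) = 2 + I + z (v(z, I) = 2 + (z + I) = 2 + (I + z) = 2 + I + z)
Z = -6 (Z = 2 - 4 + (0 - 4) = 2 - 4 - 4 = -6)
(-101 - 1*(-420))*Z = (-101 - 1*(-420))*(-6) = (-101 + 420)*(-6) = 319*(-6) = -1914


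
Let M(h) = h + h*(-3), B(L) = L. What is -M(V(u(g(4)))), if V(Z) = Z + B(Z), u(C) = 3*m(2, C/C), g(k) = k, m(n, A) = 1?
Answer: 12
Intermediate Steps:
u(C) = 3 (u(C) = 3*1 = 3)
V(Z) = 2*Z (V(Z) = Z + Z = 2*Z)
M(h) = -2*h (M(h) = h - 3*h = -2*h)
-M(V(u(g(4)))) = -(-2)*2*3 = -(-2)*6 = -1*(-12) = 12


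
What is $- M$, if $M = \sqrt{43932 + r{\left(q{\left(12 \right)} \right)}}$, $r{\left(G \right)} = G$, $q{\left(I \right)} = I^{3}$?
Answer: $- 2 \sqrt{11415} \approx -213.68$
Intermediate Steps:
$M = 2 \sqrt{11415}$ ($M = \sqrt{43932 + 12^{3}} = \sqrt{43932 + 1728} = \sqrt{45660} = 2 \sqrt{11415} \approx 213.68$)
$- M = - 2 \sqrt{11415}$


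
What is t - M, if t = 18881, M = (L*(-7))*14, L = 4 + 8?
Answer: 20057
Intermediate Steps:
L = 12
M = -1176 (M = (12*(-7))*14 = -84*14 = -1176)
t - M = 18881 - 1*(-1176) = 18881 + 1176 = 20057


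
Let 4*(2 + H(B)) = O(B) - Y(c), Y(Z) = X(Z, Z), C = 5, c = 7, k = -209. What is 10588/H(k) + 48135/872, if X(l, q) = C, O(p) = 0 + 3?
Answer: -18224797/4360 ≈ -4180.0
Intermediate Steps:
O(p) = 3
X(l, q) = 5
Y(Z) = 5
H(B) = -5/2 (H(B) = -2 + (3 - 1*5)/4 = -2 + (3 - 5)/4 = -2 + (¼)*(-2) = -2 - ½ = -5/2)
10588/H(k) + 48135/872 = 10588/(-5/2) + 48135/872 = 10588*(-⅖) + 48135*(1/872) = -21176/5 + 48135/872 = -18224797/4360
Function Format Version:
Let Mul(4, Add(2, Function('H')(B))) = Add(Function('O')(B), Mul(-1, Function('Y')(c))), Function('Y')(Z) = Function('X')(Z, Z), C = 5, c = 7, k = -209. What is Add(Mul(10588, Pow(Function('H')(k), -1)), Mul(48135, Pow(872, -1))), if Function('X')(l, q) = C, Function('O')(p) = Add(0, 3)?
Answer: Rational(-18224797, 4360) ≈ -4180.0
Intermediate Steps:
Function('O')(p) = 3
Function('X')(l, q) = 5
Function('Y')(Z) = 5
Function('H')(B) = Rational(-5, 2) (Function('H')(B) = Add(-2, Mul(Rational(1, 4), Add(3, Mul(-1, 5)))) = Add(-2, Mul(Rational(1, 4), Add(3, -5))) = Add(-2, Mul(Rational(1, 4), -2)) = Add(-2, Rational(-1, 2)) = Rational(-5, 2))
Add(Mul(10588, Pow(Function('H')(k), -1)), Mul(48135, Pow(872, -1))) = Add(Mul(10588, Pow(Rational(-5, 2), -1)), Mul(48135, Pow(872, -1))) = Add(Mul(10588, Rational(-2, 5)), Mul(48135, Rational(1, 872))) = Add(Rational(-21176, 5), Rational(48135, 872)) = Rational(-18224797, 4360)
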